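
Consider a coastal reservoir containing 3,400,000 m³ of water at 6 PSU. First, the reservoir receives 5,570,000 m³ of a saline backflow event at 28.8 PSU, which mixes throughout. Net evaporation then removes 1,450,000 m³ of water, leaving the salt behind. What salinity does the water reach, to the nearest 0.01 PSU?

24.04 PSU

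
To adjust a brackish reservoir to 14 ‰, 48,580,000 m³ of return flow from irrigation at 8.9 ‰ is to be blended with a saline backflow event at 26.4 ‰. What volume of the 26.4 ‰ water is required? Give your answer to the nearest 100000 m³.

Salt balance: 48,580,000×8.9 + V×26.4 = (48,580,000+V)×14
432,362,000 + 26.4V = 680,120,000 + 14V
247,758,000 = 12.4V
V = 19,980,483.87 m³

20000000 m³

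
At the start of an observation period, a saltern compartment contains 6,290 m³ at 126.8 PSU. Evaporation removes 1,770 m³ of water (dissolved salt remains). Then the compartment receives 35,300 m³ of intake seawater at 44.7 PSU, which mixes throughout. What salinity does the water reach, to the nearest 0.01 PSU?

59.66 PSU

After evaporation: salt = 6,290×126.8 = 797,572; volume = 6,290 − 1,770 = 4,520 m³
After mixing: salt = 797,572 + 35,300×44.7 = 2,375,482; volume = 4,520 + 35,300 = 39,820 m³
S = 2,375,482 / 39,820 = 59.6555 PSU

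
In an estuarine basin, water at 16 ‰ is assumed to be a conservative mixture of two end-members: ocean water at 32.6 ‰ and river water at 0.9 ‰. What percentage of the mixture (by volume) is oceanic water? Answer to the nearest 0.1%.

Let g be the oceanic fraction. Salt balance per unit volume:
g×32.6 + (1−g)×0.9 = 16
g = (16 − 0.9) / (32.6 − 0.9) = 15.1/31.7 = 0.4763

47.6%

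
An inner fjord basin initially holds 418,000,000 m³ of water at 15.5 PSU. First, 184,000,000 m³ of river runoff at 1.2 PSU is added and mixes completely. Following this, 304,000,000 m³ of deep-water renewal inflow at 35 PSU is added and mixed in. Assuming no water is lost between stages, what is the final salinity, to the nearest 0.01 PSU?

19.14 PSU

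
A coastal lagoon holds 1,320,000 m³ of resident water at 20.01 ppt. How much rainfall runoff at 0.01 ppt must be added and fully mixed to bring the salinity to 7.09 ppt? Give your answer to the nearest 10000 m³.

Salt balance: 1,320,000×20.01 + V×0.01 = (1,320,000+V)×7.09
26,413,200 + 0.01V = 9,358,800 + 7.09V
17,054,400 = 7.08V
V = 2,408,813.56 m³

2410000 m³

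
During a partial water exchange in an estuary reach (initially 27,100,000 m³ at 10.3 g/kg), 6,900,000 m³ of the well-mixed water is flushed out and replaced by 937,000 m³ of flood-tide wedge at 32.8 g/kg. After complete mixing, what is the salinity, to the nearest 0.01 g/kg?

11.30 g/kg

Remaining after removal: 20,200,000 m³ at 10.3 g/kg (salt = 208,060,000)
After addition: salt = 208,060,000 + 937,000×32.8 = 238,793,600; volume = 21,137,000 m³
S = 238,793,600 / 21,137,000 = 11.2974 g/kg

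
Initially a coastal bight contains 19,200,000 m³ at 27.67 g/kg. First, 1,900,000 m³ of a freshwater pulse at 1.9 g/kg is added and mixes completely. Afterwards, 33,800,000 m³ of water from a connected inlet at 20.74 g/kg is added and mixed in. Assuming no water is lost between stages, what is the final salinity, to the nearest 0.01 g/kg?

Conserving salt mass:
Initial salt = 19,200,000×27.67 = 531,264,000
After stage 1: salt = 531,264,000 + 1,900,000×1.9 = 534,874,000; volume = 21,100,000 m³; S = 25.349 g/kg
After stage 2: salt = 534,874,000 + 33,800,000×20.74 = 1,235,886,000; volume = 54,900,000 m³
S = 1,235,886,000 / 54,900,000 = 22.5116 g/kg

22.51 g/kg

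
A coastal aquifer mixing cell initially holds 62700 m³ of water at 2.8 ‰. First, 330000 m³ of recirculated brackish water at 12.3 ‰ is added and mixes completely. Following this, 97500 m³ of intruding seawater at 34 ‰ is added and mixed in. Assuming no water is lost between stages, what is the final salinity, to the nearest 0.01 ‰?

Salt balance:
Initial salt = 62,700×2.8 = 175,560
After stage 1: salt = 175,560 + 330,000×12.3 = 4,234,560; volume = 392,700 m³; S = 10.783 ‰
After stage 2: salt = 4,234,560 + 97,500×34 = 7,549,560; volume = 490,200 m³
S = 7,549,560 / 490,200 = 15.401 ‰

15.40 ‰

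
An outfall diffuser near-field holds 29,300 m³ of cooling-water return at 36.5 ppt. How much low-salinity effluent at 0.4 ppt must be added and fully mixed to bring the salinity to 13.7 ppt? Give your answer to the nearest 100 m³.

Salt balance: 29,300×36.5 + V×0.4 = (29,300+V)×13.7
1,069,450 + 0.4V = 401,410 + 13.7V
668,040 = 13.3V
V = 50,228.57 m³

50200 m³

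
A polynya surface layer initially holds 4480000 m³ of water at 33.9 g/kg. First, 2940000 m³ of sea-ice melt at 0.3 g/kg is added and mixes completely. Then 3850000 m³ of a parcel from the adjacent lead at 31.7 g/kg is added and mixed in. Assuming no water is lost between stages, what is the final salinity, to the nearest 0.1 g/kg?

By conservation of dissolved salt,
Initial salt = 4,480,000×33.9 = 151,872,000
After stage 1: salt = 151,872,000 + 2,940,000×0.3 = 152,754,000; volume = 7,420,000 m³; S = 20.587 g/kg
After stage 2: salt = 152,754,000 + 3,850,000×31.7 = 274,799,000; volume = 11,270,000 m³
S = 274,799,000 / 11,270,000 = 24.3832 g/kg

24.4 g/kg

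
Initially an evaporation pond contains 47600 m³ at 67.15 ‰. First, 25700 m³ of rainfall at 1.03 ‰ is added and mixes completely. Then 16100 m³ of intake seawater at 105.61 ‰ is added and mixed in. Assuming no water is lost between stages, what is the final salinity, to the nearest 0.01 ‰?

Weighted by volume,
Initial salt = 47,600×67.15 = 3,196,340
After stage 1: salt = 3,196,340 + 25,700×1.03 = 3,222,811; volume = 73,300 m³; S = 43.967 ‰
After stage 2: salt = 3,222,811 + 16,100×105.61 = 4,923,132; volume = 89,400 m³
S = 4,923,132 / 89,400 = 55.0686 ‰

55.07 ‰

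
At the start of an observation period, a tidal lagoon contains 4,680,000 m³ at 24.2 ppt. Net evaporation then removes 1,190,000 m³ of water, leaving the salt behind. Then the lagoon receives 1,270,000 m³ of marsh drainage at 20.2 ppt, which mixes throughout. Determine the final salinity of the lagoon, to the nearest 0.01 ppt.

After evaporation: salt = 4,680,000×24.2 = 113,256,000; volume = 4,680,000 − 1,190,000 = 3,490,000 m³
After mixing: salt = 113,256,000 + 1,270,000×20.2 = 138,910,000; volume = 3,490,000 + 1,270,000 = 4,760,000 m³
S = 138,910,000 / 4,760,000 = 29.1828 ppt

29.18 ppt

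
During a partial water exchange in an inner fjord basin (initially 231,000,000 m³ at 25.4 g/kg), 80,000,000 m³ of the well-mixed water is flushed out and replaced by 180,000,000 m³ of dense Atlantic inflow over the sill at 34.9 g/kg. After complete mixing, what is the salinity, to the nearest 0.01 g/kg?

30.57 g/kg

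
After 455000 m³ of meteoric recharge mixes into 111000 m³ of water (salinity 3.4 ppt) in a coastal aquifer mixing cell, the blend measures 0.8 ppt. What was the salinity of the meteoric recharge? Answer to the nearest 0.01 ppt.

0.17 ppt

Salt balance: 111,000×3.4 + 455,000×S = 566,000×0.8
377,400 + 455,000·S = 452,800
S = (452,800 − 377,400) / 455,000 = 0.1657 ppt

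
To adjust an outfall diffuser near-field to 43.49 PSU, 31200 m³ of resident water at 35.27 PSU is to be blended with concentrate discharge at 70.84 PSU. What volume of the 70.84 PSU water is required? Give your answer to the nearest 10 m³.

9380 m³

Salt balance: 31,200×35.27 + V×70.84 = (31,200+V)×43.49
1,100,424 + 70.84V = 1,356,888 + 43.49V
256,464 = 27.35V
V = 9,377.11 m³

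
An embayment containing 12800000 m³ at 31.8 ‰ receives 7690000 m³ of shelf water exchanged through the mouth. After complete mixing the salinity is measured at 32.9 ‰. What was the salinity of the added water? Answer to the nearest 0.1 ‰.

Salt balance: 12,800,000×31.8 + 7,690,000×S = 20,490,000×32.9
407,040,000 + 7,690,000·S = 674,121,000
S = (674,121,000 − 407,040,000) / 7,690,000 = 34.7309 ‰

34.7 ‰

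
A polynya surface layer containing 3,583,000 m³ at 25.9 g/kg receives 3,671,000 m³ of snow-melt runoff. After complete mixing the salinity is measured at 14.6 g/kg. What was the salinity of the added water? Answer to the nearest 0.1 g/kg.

Salt balance: 3,583,000×25.9 + 3,671,000×S = 7,254,000×14.6
92,799,700 + 3,671,000·S = 105,908,400
S = (105,908,400 − 92,799,700) / 3,671,000 = 3.5709 g/kg

3.6 g/kg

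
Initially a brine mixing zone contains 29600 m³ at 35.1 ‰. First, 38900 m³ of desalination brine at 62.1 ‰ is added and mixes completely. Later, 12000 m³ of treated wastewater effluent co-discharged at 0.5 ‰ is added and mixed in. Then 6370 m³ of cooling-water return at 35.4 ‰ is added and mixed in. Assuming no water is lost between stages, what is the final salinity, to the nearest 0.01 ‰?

Weighted by volume,
Initial salt = 29,600×35.1 = 1,038,960
After stage 1: salt = 1,038,960 + 38,900×62.1 = 3,454,650; volume = 68,500 m³; S = 50.433 ‰
After stage 2: salt = 3,454,650 + 12,000×0.5 = 3,460,650; volume = 80,500 m³; S = 42.989 ‰
After stage 3: salt = 3,460,650 + 6,370×35.4 = 3,686,148; volume = 86,870 m³
S = 3,686,148 / 86,870 = 42.4329 ‰

42.43 ‰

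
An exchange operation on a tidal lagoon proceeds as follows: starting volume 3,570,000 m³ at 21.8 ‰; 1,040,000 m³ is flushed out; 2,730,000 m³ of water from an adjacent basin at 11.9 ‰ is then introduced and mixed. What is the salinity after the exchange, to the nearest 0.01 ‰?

16.66 ‰

Remaining after removal: 2,530,000 m³ at 21.8 ‰ (salt = 55,154,000)
After addition: salt = 55,154,000 + 2,730,000×11.9 = 87,641,000; volume = 5,260,000 m³
S = 87,641,000 / 5,260,000 = 16.6618 ‰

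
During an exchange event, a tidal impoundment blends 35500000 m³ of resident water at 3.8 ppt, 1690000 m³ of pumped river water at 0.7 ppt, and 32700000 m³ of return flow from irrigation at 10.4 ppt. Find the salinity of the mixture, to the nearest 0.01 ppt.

6.81 ppt

Mass of salt is conserved:
salt = 35,500,000×3.8 + 1,690,000×0.7 + 32,700,000×10.4 = 134,900,000 + 1,183,000 + 340,080,000 = 476,163,000
volume = 35,500,000 + 1,690,000 + 32,700,000 = 69,890,000 m³
S = 476,163,000 / 69,890,000 = 6.813 ppt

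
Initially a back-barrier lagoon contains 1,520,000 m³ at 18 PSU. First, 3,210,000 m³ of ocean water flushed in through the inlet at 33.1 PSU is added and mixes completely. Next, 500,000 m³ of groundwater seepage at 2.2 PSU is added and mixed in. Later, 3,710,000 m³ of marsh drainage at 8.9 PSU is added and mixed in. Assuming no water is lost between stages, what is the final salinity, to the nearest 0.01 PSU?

18.76 PSU

Conserving salt mass:
Initial salt = 1,520,000×18 = 27,360,000
After stage 1: salt = 27,360,000 + 3,210,000×33.1 = 133,611,000; volume = 4,730,000 m³; S = 28.248 PSU
After stage 2: salt = 133,611,000 + 500,000×2.2 = 134,711,000; volume = 5,230,000 m³; S = 25.757 PSU
After stage 3: salt = 134,711,000 + 3,710,000×8.9 = 167,730,000; volume = 8,940,000 m³
S = 167,730,000 / 8,940,000 = 18.7617 PSU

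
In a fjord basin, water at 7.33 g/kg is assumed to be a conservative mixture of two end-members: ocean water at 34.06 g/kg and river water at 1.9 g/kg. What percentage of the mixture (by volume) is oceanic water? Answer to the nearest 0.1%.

16.9%

Let g be the oceanic fraction. Salt balance per unit volume:
g×34.06 + (1−g)×1.9 = 7.33
g = (7.33 − 1.9) / (34.06 − 1.9) = 5.43/32.16 = 0.1688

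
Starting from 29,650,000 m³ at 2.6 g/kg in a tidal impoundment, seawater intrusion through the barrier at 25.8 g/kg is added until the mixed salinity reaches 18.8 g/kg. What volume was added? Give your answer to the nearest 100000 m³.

68600000 m³

Salt balance: 29,650,000×2.6 + V×25.8 = (29,650,000+V)×18.8
77,090,000 + 25.8V = 557,420,000 + 18.8V
480,330,000 = 7V
V = 68,618,571.43 m³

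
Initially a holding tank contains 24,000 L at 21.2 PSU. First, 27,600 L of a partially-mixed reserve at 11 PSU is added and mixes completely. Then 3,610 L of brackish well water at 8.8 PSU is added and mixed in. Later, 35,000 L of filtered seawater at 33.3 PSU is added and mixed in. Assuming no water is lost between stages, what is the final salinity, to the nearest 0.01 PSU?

22.28 PSU

Salt balance:
Initial salt = 24,000×21.2 = 508,800
After stage 1: salt = 508,800 + 27,600×11 = 812,400; volume = 51,600 L; S = 15.744 PSU
After stage 2: salt = 812,400 + 3,610×8.8 = 844,168; volume = 55,210 L; S = 15.29 PSU
After stage 3: salt = 844,168 + 35,000×33.3 = 2,009,668; volume = 90,210 L
S = 2,009,668 / 90,210 = 22.2777 PSU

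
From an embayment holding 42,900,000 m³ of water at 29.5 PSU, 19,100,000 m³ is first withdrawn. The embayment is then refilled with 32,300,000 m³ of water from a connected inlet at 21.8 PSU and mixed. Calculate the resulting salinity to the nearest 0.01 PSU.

25.07 PSU

Remaining after removal: 23,800,000 m³ at 29.5 PSU (salt = 702,100,000)
After addition: salt = 702,100,000 + 32,300,000×21.8 = 1,406,240,000; volume = 56,100,000 m³
S = 1,406,240,000 / 56,100,000 = 25.0667 PSU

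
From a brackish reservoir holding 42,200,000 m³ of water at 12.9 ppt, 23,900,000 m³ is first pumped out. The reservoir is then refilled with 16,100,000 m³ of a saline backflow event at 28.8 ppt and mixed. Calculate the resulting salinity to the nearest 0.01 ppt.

20.34 ppt

Remaining after removal: 18,300,000 m³ at 12.9 ppt (salt = 236,070,000)
After addition: salt = 236,070,000 + 16,100,000×28.8 = 699,750,000; volume = 34,400,000 m³
S = 699,750,000 / 34,400,000 = 20.3416 ppt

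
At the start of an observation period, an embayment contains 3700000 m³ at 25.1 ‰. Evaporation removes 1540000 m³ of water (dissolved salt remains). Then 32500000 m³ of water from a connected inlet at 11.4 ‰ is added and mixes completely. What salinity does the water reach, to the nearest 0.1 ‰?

13.4 ‰

After evaporation: salt = 3,700,000×25.1 = 92,870,000; volume = 3,700,000 − 1,540,000 = 2,160,000 m³
After mixing: salt = 92,870,000 + 32,500,000×11.4 = 463,370,000; volume = 2,160,000 + 32,500,000 = 34,660,000 m³
S = 463,370,000 / 34,660,000 = 13.369 ‰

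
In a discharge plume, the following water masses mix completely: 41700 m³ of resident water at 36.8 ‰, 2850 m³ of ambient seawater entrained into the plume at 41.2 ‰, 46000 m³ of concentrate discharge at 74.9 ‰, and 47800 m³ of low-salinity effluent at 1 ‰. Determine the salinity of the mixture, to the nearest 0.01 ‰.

Conserving salt mass:
salt = 41,700×36.8 + 2,850×41.2 + 46,000×74.9 + 47,800×1 = 1,534,560 + 117,420 + 3,445,400 + 47,800 = 5,145,180
volume = 41,700 + 2,850 + 46,000 + 47,800 = 138,350 m³
S = 5,145,180 / 138,350 = 37.1896 ‰

37.19 ‰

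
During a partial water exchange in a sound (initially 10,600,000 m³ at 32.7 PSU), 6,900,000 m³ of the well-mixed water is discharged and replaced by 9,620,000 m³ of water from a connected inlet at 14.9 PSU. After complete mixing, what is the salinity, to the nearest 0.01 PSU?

Remaining after removal: 3,700,000 m³ at 32.7 PSU (salt = 120,990,000)
After addition: salt = 120,990,000 + 9,620,000×14.9 = 264,328,000; volume = 13,320,000 m³
S = 264,328,000 / 13,320,000 = 19.8444 PSU

19.84 PSU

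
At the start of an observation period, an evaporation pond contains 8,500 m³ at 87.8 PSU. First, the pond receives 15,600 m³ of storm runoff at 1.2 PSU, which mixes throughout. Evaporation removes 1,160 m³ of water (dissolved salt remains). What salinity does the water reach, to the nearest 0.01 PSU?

33.35 PSU

After mixing: salt = 8,500×87.8 + 15,600×1.2 = 765,020; volume = 24,100 m³
After evaporation: salt unchanged = 765,020; volume = 24,100 − 1,160 = 22,940 m³
S = 765,020 / 22,940 = 33.3487 PSU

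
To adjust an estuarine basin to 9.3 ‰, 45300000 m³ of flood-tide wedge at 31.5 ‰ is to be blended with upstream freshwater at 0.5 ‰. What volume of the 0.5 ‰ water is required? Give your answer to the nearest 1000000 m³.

Salt balance: 45,300,000×31.5 + V×0.5 = (45,300,000+V)×9.3
1,426,950,000 + 0.5V = 421,290,000 + 9.3V
1,005,660,000 = 8.8V
V = 114,279,545.45 m³

114000000 m³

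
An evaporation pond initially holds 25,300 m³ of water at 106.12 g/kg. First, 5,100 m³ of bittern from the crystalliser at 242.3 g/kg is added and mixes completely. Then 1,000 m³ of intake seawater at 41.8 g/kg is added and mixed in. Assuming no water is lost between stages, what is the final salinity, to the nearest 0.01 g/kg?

Total salt / total volume:
Initial salt = 25,300×106.12 = 2,684,836
After stage 1: salt = 2,684,836 + 5,100×242.3 = 3,920,566; volume = 30,400 m³; S = 128.966 g/kg
After stage 2: salt = 3,920,566 + 1,000×41.8 = 3,962,366; volume = 31,400 m³
S = 3,962,366 / 31,400 = 126.19 g/kg

126.19 g/kg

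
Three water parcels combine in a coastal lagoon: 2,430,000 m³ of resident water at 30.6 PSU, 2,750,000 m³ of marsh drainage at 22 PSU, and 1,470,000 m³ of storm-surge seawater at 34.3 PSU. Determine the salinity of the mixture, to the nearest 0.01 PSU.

Conserving salt mass:
salt = 2,430,000×30.6 + 2,750,000×22 + 1,470,000×34.3 = 74,358,000 + 60,500,000 + 50,421,000 = 185,279,000
volume = 2,430,000 + 2,750,000 + 1,470,000 = 6,650,000 m³
S = 185,279,000 / 6,650,000 = 27.8615 PSU

27.86 PSU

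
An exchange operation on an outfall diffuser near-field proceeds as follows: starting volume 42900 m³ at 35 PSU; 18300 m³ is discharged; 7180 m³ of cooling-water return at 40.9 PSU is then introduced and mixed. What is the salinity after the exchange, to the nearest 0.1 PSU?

36.3 PSU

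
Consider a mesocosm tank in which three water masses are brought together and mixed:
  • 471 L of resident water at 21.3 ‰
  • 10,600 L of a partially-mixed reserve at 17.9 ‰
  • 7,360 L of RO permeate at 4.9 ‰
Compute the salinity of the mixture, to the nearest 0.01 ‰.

12.80 ‰

Mass of salt is conserved:
salt = 471×21.3 + 10,600×17.9 + 7,360×4.9 = 10,032.3 + 189,740 + 36,064 = 235,836.3
volume = 471 + 10,600 + 7,360 = 18,431 L
S = 235,836.3 / 18,431 = 12.7956 ‰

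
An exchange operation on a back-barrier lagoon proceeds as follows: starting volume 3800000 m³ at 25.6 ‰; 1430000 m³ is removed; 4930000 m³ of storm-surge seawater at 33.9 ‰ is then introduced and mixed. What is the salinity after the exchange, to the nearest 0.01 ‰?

31.21 ‰

Remaining after removal: 2,370,000 m³ at 25.6 ‰ (salt = 60,672,000)
After addition: salt = 60,672,000 + 4,930,000×33.9 = 227,799,000; volume = 7,300,000 m³
S = 227,799,000 / 7,300,000 = 31.2053 ‰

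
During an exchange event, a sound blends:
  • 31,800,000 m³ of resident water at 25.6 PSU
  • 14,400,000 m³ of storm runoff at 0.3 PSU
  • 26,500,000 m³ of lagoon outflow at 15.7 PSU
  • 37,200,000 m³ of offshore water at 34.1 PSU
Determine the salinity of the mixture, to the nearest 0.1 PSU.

22.8 PSU

By conservation of dissolved salt,
salt = 31,800,000×25.6 + 14,400,000×0.3 + 26,500,000×15.7 + 37,200,000×34.1 = 814,080,000 + 4,320,000 + 416,050,000 + 1,268,520,000 = 2,502,970,000
volume = 31,800,000 + 14,400,000 + 26,500,000 + 37,200,000 = 109,900,000 m³
S = 2,502,970,000 / 109,900,000 = 22.775 PSU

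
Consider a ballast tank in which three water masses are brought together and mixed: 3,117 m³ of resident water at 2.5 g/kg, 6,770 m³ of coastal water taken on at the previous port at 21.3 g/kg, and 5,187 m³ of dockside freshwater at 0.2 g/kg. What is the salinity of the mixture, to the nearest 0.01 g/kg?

Total salt / total volume:
salt = 3,117×2.5 + 6,770×21.3 + 5,187×0.2 = 7,792.5 + 144,201 + 1,037.4 = 153,030.9
volume = 3,117 + 6,770 + 5,187 = 15,074 m³
S = 153,030.9 / 15,074 = 10.152 g/kg

10.15 g/kg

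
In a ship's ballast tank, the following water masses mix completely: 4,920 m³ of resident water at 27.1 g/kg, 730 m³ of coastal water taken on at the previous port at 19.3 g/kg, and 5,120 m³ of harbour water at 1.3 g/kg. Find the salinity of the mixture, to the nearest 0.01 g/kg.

14.31 g/kg

Weighted by volume,
salt = 4,920×27.1 + 730×19.3 + 5,120×1.3 = 133,332 + 14,089 + 6,656 = 154,077
volume = 4,920 + 730 + 5,120 = 10,770 m³
S = 154,077 / 10,770 = 14.3061 g/kg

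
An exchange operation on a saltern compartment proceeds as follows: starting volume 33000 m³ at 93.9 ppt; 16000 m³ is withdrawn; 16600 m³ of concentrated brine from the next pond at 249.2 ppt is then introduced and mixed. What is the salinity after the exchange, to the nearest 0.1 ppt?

Remaining after removal: 17,000 m³ at 93.9 ppt (salt = 1,596,300)
After addition: salt = 1,596,300 + 16,600×249.2 = 5,733,020; volume = 33,600 m³
S = 5,733,020 / 33,600 = 170.6256 ppt

170.6 ppt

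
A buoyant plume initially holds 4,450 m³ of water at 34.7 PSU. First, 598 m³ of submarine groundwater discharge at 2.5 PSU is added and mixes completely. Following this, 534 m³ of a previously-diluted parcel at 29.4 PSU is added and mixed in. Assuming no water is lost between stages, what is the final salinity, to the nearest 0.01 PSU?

30.74 PSU

By conservation of dissolved salt,
Initial salt = 4,450×34.7 = 154,415
After stage 1: salt = 154,415 + 598×2.5 = 155,910; volume = 5,048 m³; S = 30.885 PSU
After stage 2: salt = 155,910 + 534×29.4 = 171,609.6; volume = 5,582 m³
S = 171,609.6 / 5,582 = 30.7434 PSU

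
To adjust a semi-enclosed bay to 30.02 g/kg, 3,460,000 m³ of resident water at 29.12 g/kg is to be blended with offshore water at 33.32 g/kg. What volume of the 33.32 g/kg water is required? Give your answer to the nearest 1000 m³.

Salt balance: 3,460,000×29.12 + V×33.32 = (3,460,000+V)×30.02
100,755,200 + 33.32V = 103,869,200 + 30.02V
3,114,000 = 3.3V
V = 943,636.36 m³

944000 m³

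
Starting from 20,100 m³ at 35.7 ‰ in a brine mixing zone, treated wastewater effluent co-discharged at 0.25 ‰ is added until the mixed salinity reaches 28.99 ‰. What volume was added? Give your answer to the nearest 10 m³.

Salt balance: 20,100×35.7 + V×0.25 = (20,100+V)×28.99
717,570 + 0.25V = 582,699 + 28.99V
134,871 = 28.74V
V = 4,692.8 m³

4690 m³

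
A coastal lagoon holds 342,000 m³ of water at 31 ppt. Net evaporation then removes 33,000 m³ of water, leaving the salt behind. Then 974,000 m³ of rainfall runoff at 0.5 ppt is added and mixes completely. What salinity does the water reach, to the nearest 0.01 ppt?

8.64 ppt

After evaporation: salt = 342,000×31 = 10,602,000; volume = 342,000 − 33,000 = 309,000 m³
After mixing: salt = 10,602,000 + 974,000×0.5 = 11,089,000; volume = 309,000 + 974,000 = 1,283,000 m³
S = 11,089,000 / 1,283,000 = 8.643 ppt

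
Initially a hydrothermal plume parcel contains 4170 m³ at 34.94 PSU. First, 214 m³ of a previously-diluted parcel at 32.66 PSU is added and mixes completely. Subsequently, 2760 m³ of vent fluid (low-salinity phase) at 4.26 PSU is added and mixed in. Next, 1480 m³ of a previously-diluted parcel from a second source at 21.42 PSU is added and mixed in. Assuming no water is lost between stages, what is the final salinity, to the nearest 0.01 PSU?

22.74 PSU

Mass of salt is conserved:
Initial salt = 4,170×34.94 = 145,699.8
After stage 1: salt = 145,699.8 + 214×32.66 = 152,689.04; volume = 4,384 m³; S = 34.829 PSU
After stage 2: salt = 152,689.04 + 2,760×4.26 = 164,446.64; volume = 7,144 m³; S = 23.019 PSU
After stage 3: salt = 164,446.64 + 1,480×21.42 = 196,148.24; volume = 8,624 m³
S = 196,148.24 / 8,624 = 22.7445 PSU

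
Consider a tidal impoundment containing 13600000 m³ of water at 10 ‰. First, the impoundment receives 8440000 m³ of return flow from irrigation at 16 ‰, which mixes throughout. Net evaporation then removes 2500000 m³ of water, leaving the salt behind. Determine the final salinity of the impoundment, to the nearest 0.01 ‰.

After mixing: salt = 13,600,000×10 + 8,440,000×16 = 271,040,000; volume = 22,040,000 m³
After evaporation: salt unchanged = 271,040,000; volume = 22,040,000 − 2,500,000 = 19,540,000 m³
S = 271,040,000 / 19,540,000 = 13.871 ‰

13.87 ‰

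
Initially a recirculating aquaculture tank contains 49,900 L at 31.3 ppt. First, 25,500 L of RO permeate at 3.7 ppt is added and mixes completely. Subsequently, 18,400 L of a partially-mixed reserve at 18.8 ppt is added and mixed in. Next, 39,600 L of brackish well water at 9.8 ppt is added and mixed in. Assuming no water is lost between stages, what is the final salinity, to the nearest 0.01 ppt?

17.92 ppt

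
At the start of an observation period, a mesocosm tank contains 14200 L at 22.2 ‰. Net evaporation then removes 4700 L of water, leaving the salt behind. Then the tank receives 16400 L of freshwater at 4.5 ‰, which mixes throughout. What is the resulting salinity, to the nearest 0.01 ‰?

15.02 ‰

After evaporation: salt = 14,200×22.2 = 315,240; volume = 14,200 − 4,700 = 9,500 L
After mixing: salt = 315,240 + 16,400×4.5 = 389,040; volume = 9,500 + 16,400 = 25,900 L
S = 389,040 / 25,900 = 15.0208 ‰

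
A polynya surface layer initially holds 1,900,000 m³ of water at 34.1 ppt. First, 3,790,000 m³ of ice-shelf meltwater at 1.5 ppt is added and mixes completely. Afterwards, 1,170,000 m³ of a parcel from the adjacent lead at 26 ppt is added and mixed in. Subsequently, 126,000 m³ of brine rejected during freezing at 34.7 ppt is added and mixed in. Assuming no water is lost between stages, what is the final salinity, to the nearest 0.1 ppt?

15.1 ppt

Conserving salt mass:
Initial salt = 1,900,000×34.1 = 64,790,000
After stage 1: salt = 64,790,000 + 3,790,000×1.5 = 70,475,000; volume = 5,690,000 m³; S = 12.386 ppt
After stage 2: salt = 70,475,000 + 1,170,000×26 = 100,895,000; volume = 6,860,000 m³; S = 14.708 ppt
After stage 3: salt = 100,895,000 + 126,000×34.7 = 105,267,200; volume = 6,986,000 m³
S = 105,267,200 / 6,986,000 = 15.0683 ppt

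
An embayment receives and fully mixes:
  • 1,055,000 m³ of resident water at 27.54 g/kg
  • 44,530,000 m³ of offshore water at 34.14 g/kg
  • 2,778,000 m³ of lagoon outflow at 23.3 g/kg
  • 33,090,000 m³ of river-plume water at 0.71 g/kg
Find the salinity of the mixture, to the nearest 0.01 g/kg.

Salt balance:
salt = 1,055,000×27.54 + 44,530,000×34.14 + 2,778,000×23.3 + 33,090,000×0.71 = 29,054,700 + 1,520,254,200 + 64,727,400 + 23,493,900 = 1,637,530,200
volume = 1,055,000 + 44,530,000 + 2,778,000 + 33,090,000 = 81,453,000 m³
S = 1,637,530,200 / 81,453,000 = 20.104 g/kg

20.10 g/kg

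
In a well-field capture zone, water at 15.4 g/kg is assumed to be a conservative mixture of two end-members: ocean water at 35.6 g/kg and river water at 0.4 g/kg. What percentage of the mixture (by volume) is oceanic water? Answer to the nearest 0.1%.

Let g be the oceanic fraction. Salt balance per unit volume:
g×35.6 + (1−g)×0.4 = 15.4
g = (15.4 − 0.4) / (35.6 − 0.4) = 15/35.2 = 0.4261

42.6%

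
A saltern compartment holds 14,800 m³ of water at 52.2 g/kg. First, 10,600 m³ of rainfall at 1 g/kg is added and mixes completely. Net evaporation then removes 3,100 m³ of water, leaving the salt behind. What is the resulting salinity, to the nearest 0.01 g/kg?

35.12 g/kg

After mixing: salt = 14,800×52.2 + 10,600×1 = 783,160; volume = 25,400 m³
After evaporation: salt unchanged = 783,160; volume = 25,400 − 3,100 = 22,300 m³
S = 783,160 / 22,300 = 35.1193 g/kg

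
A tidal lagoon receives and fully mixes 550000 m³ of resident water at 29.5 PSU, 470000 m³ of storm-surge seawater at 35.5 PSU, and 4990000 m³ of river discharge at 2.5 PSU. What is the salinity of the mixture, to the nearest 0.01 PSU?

Weighted by volume,
salt = 550,000×29.5 + 470,000×35.5 + 4,990,000×2.5 = 16,225,000 + 16,685,000 + 12,475,000 = 45,385,000
volume = 550,000 + 470,000 + 4,990,000 = 6,010,000 m³
S = 45,385,000 / 6,010,000 = 7.5516 PSU

7.55 PSU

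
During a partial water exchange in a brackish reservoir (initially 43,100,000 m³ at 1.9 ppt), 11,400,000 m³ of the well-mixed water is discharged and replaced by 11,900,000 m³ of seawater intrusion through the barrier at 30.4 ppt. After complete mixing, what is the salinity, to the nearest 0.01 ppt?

Remaining after removal: 31,700,000 m³ at 1.9 ppt (salt = 60,230,000)
After addition: salt = 60,230,000 + 11,900,000×30.4 = 421,990,000; volume = 43,600,000 m³
S = 421,990,000 / 43,600,000 = 9.6787 ppt

9.68 ppt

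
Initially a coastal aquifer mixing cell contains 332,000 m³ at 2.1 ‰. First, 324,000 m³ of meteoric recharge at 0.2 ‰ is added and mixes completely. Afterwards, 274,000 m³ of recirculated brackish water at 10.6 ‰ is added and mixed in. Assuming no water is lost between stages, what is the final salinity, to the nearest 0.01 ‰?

Total salt / total volume:
Initial salt = 332,000×2.1 = 697,200
After stage 1: salt = 697,200 + 324,000×0.2 = 762,000; volume = 656,000 m³; S = 1.162 ‰
After stage 2: salt = 762,000 + 274,000×10.6 = 3,666,400; volume = 930,000 m³
S = 3,666,400 / 930,000 = 3.9424 ‰

3.94 ‰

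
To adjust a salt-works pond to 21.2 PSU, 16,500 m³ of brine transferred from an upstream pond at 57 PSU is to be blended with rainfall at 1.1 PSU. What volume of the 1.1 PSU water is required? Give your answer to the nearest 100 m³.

Salt balance: 16,500×57 + V×1.1 = (16,500+V)×21.2
940,500 + 1.1V = 349,800 + 21.2V
590,700 = 20.1V
V = 29,388.06 m³

29400 m³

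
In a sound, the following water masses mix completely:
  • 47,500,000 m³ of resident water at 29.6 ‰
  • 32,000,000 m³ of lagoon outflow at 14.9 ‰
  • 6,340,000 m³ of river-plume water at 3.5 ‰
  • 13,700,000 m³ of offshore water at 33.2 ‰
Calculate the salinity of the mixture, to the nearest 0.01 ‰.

Total salt / total volume:
salt = 47,500,000×29.6 + 32,000,000×14.9 + 6,340,000×3.5 + 13,700,000×33.2 = 1,406,000,000 + 476,800,000 + 22,190,000 + 454,840,000 = 2,359,830,000
volume = 47,500,000 + 32,000,000 + 6,340,000 + 13,700,000 = 99,540,000 m³
S = 2,359,830,000 / 99,540,000 = 23.7074 ‰

23.71 ‰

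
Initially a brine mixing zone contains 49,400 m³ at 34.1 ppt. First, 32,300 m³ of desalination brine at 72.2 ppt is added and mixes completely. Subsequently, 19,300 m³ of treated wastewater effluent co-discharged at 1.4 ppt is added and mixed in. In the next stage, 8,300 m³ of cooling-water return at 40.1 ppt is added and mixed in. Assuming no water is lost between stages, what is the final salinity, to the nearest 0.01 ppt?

40.04 ppt

Total salt / total volume:
Initial salt = 49,400×34.1 = 1,684,540
After stage 1: salt = 1,684,540 + 32,300×72.2 = 4,016,600; volume = 81,700 m³; S = 49.163 ppt
After stage 2: salt = 4,016,600 + 19,300×1.4 = 4,043,620; volume = 101,000 m³; S = 40.036 ppt
After stage 3: salt = 4,043,620 + 8,300×40.1 = 4,376,450; volume = 109,300 m³
S = 4,376,450 / 109,300 = 40.0407 ppt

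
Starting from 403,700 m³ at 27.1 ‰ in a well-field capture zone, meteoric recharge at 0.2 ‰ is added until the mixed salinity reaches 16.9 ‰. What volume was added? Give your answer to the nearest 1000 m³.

Salt balance: 403,700×27.1 + V×0.2 = (403,700+V)×16.9
10,940,270 + 0.2V = 6,822,530 + 16.9V
4,117,740 = 16.7V
V = 246,571.26 m³

247000 m³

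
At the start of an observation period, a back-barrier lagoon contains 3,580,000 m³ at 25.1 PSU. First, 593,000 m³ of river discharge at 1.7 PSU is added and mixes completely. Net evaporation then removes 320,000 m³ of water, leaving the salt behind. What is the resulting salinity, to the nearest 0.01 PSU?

23.58 PSU

After mixing: salt = 3,580,000×25.1 + 593,000×1.7 = 90,866,100; volume = 4,173,000 m³
After evaporation: salt unchanged = 90,866,100; volume = 4,173,000 − 320,000 = 3,853,000 m³
S = 90,866,100 / 3,853,000 = 23.5832 PSU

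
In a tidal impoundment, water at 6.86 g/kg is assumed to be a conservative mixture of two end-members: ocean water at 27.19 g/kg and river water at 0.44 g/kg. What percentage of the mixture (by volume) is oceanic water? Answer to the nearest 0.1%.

Let g be the oceanic fraction. Salt balance per unit volume:
g×27.19 + (1−g)×0.44 = 6.86
g = (6.86 − 0.44) / (27.19 − 0.44) = 6.42/26.75 = 0.24

24.0%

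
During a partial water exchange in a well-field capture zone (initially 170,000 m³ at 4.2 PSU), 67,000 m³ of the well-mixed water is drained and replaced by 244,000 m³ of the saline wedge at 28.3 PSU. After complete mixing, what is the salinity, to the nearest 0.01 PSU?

21.15 PSU

Remaining after removal: 103,000 m³ at 4.2 PSU (salt = 432,600)
After addition: salt = 432,600 + 244,000×28.3 = 7,337,800; volume = 347,000 m³
S = 7,337,800 / 347,000 = 21.1464 PSU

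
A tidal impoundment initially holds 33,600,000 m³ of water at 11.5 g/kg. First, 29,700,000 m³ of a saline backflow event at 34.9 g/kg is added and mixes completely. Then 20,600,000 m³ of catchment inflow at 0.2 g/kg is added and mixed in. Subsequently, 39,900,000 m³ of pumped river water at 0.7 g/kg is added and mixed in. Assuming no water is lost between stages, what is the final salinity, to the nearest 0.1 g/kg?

By conservation of dissolved salt,
Initial salt = 33,600,000×11.5 = 386,400,000
After stage 1: salt = 386,400,000 + 29,700,000×34.9 = 1,422,930,000; volume = 63,300,000 m³; S = 22.479 g/kg
After stage 2: salt = 1,422,930,000 + 20,600,000×0.2 = 1,427,050,000; volume = 83,900,000 m³; S = 17.009 g/kg
After stage 3: salt = 1,427,050,000 + 39,900,000×0.7 = 1,454,980,000; volume = 123,800,000 m³
S = 1,454,980,000 / 123,800,000 = 11.7527 g/kg

11.8 g/kg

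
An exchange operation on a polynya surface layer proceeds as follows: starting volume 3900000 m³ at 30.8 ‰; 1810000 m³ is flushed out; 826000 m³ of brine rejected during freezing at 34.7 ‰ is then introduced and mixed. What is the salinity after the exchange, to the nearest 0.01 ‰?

31.90 ‰

Remaining after removal: 2,090,000 m³ at 30.8 ‰ (salt = 64,372,000)
After addition: salt = 64,372,000 + 826,000×34.7 = 93,034,200; volume = 2,916,000 m³
S = 93,034,200 / 2,916,000 = 31.9047 ‰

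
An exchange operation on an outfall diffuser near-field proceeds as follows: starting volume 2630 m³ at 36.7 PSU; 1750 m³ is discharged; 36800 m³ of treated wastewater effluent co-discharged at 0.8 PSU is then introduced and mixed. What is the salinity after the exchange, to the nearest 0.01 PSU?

1.64 PSU

Remaining after removal: 880 m³ at 36.7 PSU (salt = 32,296)
After addition: salt = 32,296 + 36,800×0.8 = 61,736; volume = 37,680 m³
S = 61,736 / 37,680 = 1.6384 PSU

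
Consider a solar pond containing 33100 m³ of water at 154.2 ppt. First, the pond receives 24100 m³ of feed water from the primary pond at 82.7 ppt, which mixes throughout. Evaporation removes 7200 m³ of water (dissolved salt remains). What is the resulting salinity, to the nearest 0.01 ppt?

After mixing: salt = 33,100×154.2 + 24,100×82.7 = 7,097,090; volume = 57,200 m³
After evaporation: salt unchanged = 7,097,090; volume = 57,200 − 7,200 = 50,000 m³
S = 7,097,090 / 50,000 = 141.9418 ppt

141.94 ppt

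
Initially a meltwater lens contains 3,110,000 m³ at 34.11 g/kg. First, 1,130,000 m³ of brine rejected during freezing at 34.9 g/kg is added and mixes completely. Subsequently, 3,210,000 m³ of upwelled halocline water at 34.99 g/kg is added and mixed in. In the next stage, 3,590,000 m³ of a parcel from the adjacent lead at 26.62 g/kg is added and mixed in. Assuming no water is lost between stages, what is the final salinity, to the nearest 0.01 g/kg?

Mass of salt is conserved:
Initial salt = 3,110,000×34.11 = 106,082,100
After stage 1: salt = 106,082,100 + 1,130,000×34.9 = 145,519,100; volume = 4,240,000 m³; S = 34.321 g/kg
After stage 2: salt = 145,519,100 + 3,210,000×34.99 = 257,837,000; volume = 7,450,000 m³; S = 34.609 g/kg
After stage 3: salt = 257,837,000 + 3,590,000×26.62 = 353,402,800; volume = 11,040,000 m³
S = 353,402,800 / 11,040,000 = 32.0111 g/kg

32.01 g/kg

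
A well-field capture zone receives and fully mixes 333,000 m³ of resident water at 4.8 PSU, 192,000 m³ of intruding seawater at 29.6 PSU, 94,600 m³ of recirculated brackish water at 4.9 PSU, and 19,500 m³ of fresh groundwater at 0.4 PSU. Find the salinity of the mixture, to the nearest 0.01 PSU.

12.13 PSU

Total salt / total volume:
salt = 333,000×4.8 + 192,000×29.6 + 94,600×4.9 + 19,500×0.4 = 1,598,400 + 5,683,200 + 463,540 + 7,800 = 7,752,940
volume = 333,000 + 192,000 + 94,600 + 19,500 = 639,100 m³
S = 7,752,940 / 639,100 = 12.131 PSU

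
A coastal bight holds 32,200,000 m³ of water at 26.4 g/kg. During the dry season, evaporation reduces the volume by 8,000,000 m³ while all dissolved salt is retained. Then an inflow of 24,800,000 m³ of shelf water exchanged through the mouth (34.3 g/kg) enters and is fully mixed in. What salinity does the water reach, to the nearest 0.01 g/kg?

34.71 g/kg

After evaporation: salt = 32,200,000×26.4 = 850,080,000; volume = 32,200,000 − 8,000,000 = 24,200,000 m³
After mixing: salt = 850,080,000 + 24,800,000×34.3 = 1,700,720,000; volume = 24,200,000 + 24,800,000 = 49,000,000 m³
S = 1,700,720,000 / 49,000,000 = 34.7086 g/kg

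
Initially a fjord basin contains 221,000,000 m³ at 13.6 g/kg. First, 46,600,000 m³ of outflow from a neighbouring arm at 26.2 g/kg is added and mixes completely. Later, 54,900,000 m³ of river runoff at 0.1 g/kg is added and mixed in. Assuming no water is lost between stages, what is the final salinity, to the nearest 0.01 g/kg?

13.12 g/kg

Weighted by volume,
Initial salt = 221,000,000×13.6 = 3,005,600,000
After stage 1: salt = 3,005,600,000 + 46,600,000×26.2 = 4,226,520,000; volume = 267,600,000 m³; S = 15.794 g/kg
After stage 2: salt = 4,226,520,000 + 54,900,000×0.1 = 4,232,010,000; volume = 322,500,000 m³
S = 4,232,010,000 / 322,500,000 = 13.1225 g/kg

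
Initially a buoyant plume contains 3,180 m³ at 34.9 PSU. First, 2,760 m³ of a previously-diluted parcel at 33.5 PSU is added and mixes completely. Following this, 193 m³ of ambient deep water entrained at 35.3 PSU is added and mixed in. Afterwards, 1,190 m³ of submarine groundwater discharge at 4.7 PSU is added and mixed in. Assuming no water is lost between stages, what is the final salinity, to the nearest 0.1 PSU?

29.5 PSU

Total salt / total volume:
Initial salt = 3,180×34.9 = 110,982
After stage 1: salt = 110,982 + 2,760×33.5 = 203,442; volume = 5,940 m³; S = 34.249 PSU
After stage 2: salt = 203,442 + 193×35.3 = 210,254.9; volume = 6,133 m³; S = 34.283 PSU
After stage 3: salt = 210,254.9 + 1,190×4.7 = 215,847.9; volume = 7,323 m³
S = 215,847.9 / 7,323 = 29.4753 PSU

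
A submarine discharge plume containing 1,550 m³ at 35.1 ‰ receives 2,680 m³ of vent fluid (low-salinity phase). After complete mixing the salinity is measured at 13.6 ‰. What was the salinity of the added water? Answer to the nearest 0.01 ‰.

1.17 ‰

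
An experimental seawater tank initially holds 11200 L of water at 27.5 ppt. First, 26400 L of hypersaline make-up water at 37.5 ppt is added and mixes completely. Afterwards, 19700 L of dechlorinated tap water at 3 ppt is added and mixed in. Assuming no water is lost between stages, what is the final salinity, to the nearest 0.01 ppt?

23.68 ppt

Conserving salt mass:
Initial salt = 11,200×27.5 = 308,000
After stage 1: salt = 308,000 + 26,400×37.5 = 1,298,000; volume = 37,600 L; S = 34.521 ppt
After stage 2: salt = 1,298,000 + 19,700×3 = 1,357,100; volume = 57,300 L
S = 1,357,100 / 57,300 = 23.6841 ppt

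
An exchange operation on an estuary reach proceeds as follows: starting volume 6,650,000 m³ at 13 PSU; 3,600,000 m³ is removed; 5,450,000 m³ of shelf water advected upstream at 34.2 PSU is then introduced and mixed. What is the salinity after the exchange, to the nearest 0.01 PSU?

26.59 PSU

Remaining after removal: 3,050,000 m³ at 13 PSU (salt = 39,650,000)
After addition: salt = 39,650,000 + 5,450,000×34.2 = 226,040,000; volume = 8,500,000 m³
S = 226,040,000 / 8,500,000 = 26.5929 PSU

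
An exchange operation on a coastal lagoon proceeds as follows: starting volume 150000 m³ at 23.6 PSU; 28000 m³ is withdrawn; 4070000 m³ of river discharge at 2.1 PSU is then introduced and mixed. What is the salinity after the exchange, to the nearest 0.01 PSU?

2.73 PSU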